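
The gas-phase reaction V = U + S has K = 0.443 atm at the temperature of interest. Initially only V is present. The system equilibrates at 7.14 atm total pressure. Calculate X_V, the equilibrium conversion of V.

Take 1 mol V as basis and let X be its fractional conversion, so ξ = X.
Species balance: n_V = 1 − X; n_U = X; n_S = X.
Total moles n_T = 1 + X.
With p_i = (n_i/n_T)P, K = p_U p_S / (p_V).
Equating to 0.443 atm and solving on 0 < X < 1: X = 0.242.

X = 0.242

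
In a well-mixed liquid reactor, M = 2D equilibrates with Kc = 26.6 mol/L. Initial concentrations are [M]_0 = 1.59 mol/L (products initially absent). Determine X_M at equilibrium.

Let X = conversion of M; extent ξ = 1.59·X mol/L.
Concentrations: [M] = 1.59 − 1.59X; [D] = 3.18X.
Kc = [D]^2 / ([M]).
Solving Kc = 26.6 for X ∈ (0,1): X = 0.834.

X = 0.834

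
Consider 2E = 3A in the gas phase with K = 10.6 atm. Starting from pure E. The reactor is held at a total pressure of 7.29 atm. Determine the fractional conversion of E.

X = 0.508

Take 1 mol E as basis and let X be its fractional conversion, so ξ = 0.5X.
Mole table: n_E = 1 − X; n_A = 1.5X.
Total moles n_T = 1 + 0.5X.
With p_i = (n_i/n_T)P, K = p_A^3 / (p_E^2).
Substituting and setting equal to 10.6 atm gives a polynomial in X; the root in (0,1) is X = 0.508.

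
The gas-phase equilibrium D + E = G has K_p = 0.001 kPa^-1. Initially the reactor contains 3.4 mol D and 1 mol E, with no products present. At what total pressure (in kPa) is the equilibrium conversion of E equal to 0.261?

Take 1 mol E as basis and let X be its fractional conversion, so ξ = X.
At extent ξ: n_D = 3.4 − X; n_E = 1 − X; n_G = X.
Total moles n_T = 4.4 − X.
K_p = p_G / (p_D p_E) with p_i = (n_i/n_T)·P.
At X = 0.261: the mole-fraction product g(X) = Π y_i^ν_i = 0.4657. Since K_p = g(X)·P^{-1}, P = (g/K_p)^(1/1) = (0.4657/0.001)^(1/1) = 466 kPa.

P = 466 kPa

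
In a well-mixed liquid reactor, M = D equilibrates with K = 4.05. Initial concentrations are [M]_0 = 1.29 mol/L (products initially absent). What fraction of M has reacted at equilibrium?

Let X = conversion of M; extent ξ = 1.29·X mol/L.
Concentrations: [M] = 1.29 − 1.29X; [D] = 1.29X.
K = [D] / ([M]).
This equals 4.05 at X = 0.802 (the root in 0 < X < 1).

X = 0.802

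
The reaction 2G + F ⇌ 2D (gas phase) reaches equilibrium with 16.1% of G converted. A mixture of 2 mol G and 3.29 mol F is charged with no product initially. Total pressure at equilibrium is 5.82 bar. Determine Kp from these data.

Kp = 0.0104 bar^-1

Basis: 2 mol G initially; let X = conversion of G. Extent ξ = X.
Mole table: n_G = 2 − 2X; n_F = 3.29 − X; n_D = 2X.
n_T = Σnᵢ = 5.29 − X.
At X = 0.161: n_G = 1.68, n_F = 3.13, n_D = 0.322, n_T = 5.13.
p_i = (n_i/n_T)·P. Kp = p_D^2 / (p_G^2 p_F) = 0.0104 bar^-1.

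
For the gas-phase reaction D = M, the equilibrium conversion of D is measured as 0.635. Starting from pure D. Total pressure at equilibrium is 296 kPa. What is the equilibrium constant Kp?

Basis: 1 mol D initially; let X = conversion of D. Extent ξ = X.
Species balance: n_D = 1 − X; n_M = X.
Since Δν = 0, n_T = 1 throughout.
At X = 0.635: n_D = 0.365, n_M = 0.635, n_T = 1.
p_i = (n_i/n_T)·P. Kp = p_M / (p_D) = 1.74.

Kp = 1.74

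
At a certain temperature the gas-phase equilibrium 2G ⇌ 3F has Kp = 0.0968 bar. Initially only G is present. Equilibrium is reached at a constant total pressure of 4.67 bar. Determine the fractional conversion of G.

Take 1 mol G as basis and let X be its fractional conversion, so ξ = 0.5X.
Species balance: n_G = 1 − X; n_F = 1.5X.
Summing: n_T = 1 + 0.5X.
y_i = n_i/n_T, p_i = y_i·P. Kp = p_F^3 / (p_G^2).
Equating to 0.0968 bar and solving on 0 < X < 1: X = 0.167.

X = 0.167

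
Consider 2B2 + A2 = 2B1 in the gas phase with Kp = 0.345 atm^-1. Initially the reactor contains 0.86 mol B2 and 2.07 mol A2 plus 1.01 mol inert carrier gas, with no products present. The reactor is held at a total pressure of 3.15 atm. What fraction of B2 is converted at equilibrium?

X = 0.425

Basis: 0.86 mol B2 initially; let X = conversion of B2. Extent ξ = 0.43X.
Species balance: n_B2 = 0.86 − 0.86X; n_A2 = 2.07 − 0.43X; n_B1 = 0.86X; n_I = 1.01 (inert).
n_T = Σnᵢ = 3.94 − 0.43X.
Mole fractions y_i = n_i/n_T; Kp = p_B1^2 / (p_B2^2 p_A2) with p_i = y_i·P.
This yields a degree-3 equation in X; solving on (0,1), X = 0.425.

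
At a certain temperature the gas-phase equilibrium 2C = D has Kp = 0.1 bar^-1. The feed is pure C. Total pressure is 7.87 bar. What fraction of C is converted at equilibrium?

Basis: 1 mol C initially; let X = conversion of C. Extent ξ = 0.5X.
At extent ξ: n_C = 1 − X; n_D = 0.5X.
Total moles n_T = 1 − 0.5X.
Mole fractions y_i = n_i/n_T; Kp = p_D / (p_C^2) with p_i = y_i·P.
Setting this equal to 0.1 bar^-1 and taking the physical root (0 < X < 1) gives X = 0.509.

X = 0.509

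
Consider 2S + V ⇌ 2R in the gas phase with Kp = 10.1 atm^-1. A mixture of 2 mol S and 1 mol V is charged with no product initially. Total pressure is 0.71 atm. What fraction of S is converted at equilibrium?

X = 0.537

Let X = conversion of S (basis 2 mol S); extent of reaction ξ = X.
At extent ξ: n_S = 2 − 2X; n_V = 1 − X; n_R = 2X.
n_T = Σnᵢ = 3 − X.
Mole fractions y_i = n_i/n_T; Kp = p_R^2 / (p_S^2 p_V) with p_i = y_i·P.
Setting this equal to 10.1 atm^-1 and taking the physical root (0 < X < 1) gives X = 0.537.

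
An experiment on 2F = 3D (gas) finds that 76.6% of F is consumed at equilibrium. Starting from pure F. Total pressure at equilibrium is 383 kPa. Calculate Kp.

Take 1 mol F as basis and let X be its fractional conversion, so ξ = 0.5X.
At extent ξ: n_F = 1 − X; n_D = 1.5X.
Summing: n_T = 1 + 0.5X.
At X = 0.766: n_F = 0.234, n_D = 1.15, n_T = 1.38.
p_i = (n_i/n_T)·P. Kp = p_D^3 / (p_F^2) = 7.67e+03 kPa.

Kp = 7.67e+03 kPa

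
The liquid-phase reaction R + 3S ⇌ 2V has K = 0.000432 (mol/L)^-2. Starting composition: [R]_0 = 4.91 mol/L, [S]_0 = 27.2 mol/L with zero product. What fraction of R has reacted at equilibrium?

Let X = conversion of R; extent ξ = 4.91·X mol/L.
Concentrations: [R] = 4.91 − 4.91X; [S] = 27.2 − 14.7X; [V] = 9.82X.
K = [V]^2 / ([R] [S]^3).
This equals 0.000432 at X = 0.375 (the root in 0 < X < 1).

X = 0.375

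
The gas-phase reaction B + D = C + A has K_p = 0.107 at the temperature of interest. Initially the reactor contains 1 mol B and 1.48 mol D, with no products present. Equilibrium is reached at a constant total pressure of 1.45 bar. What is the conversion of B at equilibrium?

Let X = conversion of B (basis 1 mol B); extent of reaction ξ = X.
At extent ξ: n_B = 1 − X; n_D = 1.48 − X; n_C = X; n_A = X.
Since Δν = 0, n_T = 2.48 throughout.
Mole fractions y_i = n_i/n_T; K_p = p_C p_A / (p_B p_D) with p_i = y_i·P.
This yields a degree-2 equation in X; solving on (0,1), X = 0.298.

X = 0.298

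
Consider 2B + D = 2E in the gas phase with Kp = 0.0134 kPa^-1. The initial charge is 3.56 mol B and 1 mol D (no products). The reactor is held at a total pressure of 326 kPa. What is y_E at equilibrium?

y_E = 0.346

Take 1 mol D as basis and let X be its fractional conversion, so ξ = X.
At extent ξ: n_B = 3.56 − 2X; n_D = 1 − X; n_E = 2X.
n_T = Σnᵢ = 4.56 − X.
y_i = n_i/n_T, p_i = y_i·P. Kp = p_E^2 / (p_B^2 p_D).
Setting this equal to 0.0134 kPa^-1 and taking the physical root (0 < X < 1) gives X = 0.672.
Then n_E = 1.34, n_T = 3.89, so y_E = 0.346.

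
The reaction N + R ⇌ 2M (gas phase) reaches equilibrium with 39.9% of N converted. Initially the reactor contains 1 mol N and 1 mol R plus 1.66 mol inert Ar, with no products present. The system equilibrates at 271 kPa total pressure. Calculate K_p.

K_p = 1.76

Take 1 mol N as basis and let X be its fractional conversion, so ξ = X.
Moles: n_N = 1 − X; n_R = 1 − X; n_M = 2X; n_I = 1.66 (inert).
Since Δν = 0, n_T = 3.66 throughout.
At X = 0.399: n_N = 0.601, n_R = 0.601, n_M = 0.798, n_T = 3.66.
p_i = (n_i/n_T)·P. K_p = p_M^2 / (p_N p_R) = 1.76.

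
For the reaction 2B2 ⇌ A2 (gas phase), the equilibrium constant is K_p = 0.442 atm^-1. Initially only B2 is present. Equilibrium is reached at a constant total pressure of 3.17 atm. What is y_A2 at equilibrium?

Take 1 mol B2 as basis and let X be its fractional conversion, so ξ = 0.5X.
At extent ξ: n_B2 = 1 − X; n_A2 = 0.5X.
Summing: n_T = 1 − 0.5X.
With p_i = (n_i/n_T)P, K_p = p_A2 / (p_B2^2).
Setting this equal to 0.442 atm^-1 and taking the physical root (0 < X < 1) gives X = 0.611.
Then n_A2 = 0.305, n_T = 0.695, so y_A2 = 0.440.

y_A2 = 0.440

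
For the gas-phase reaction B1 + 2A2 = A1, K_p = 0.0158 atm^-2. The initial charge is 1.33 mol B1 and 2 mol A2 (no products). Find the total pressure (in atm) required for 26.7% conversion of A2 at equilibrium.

Take 2 mol A2 as basis and let X be its fractional conversion, so ξ = X.
Species balance: n_B1 = 1.33 − X; n_A2 = 2 − 2X; n_A1 = X.
n_T = Σnᵢ = 3.33 − 2X.
K_p = p_A1 / (p_B1 p_A2^2) with p_i = (n_i/n_T)·P.
At X = 0.267: the mole-fraction product g(X) = Π y_i^ν_i = 0.9137. Since K_p = g(X)·P^{-2}, P = (g/K_p)^(1/2) = (0.9137/0.0158)^(1/2) = 7.6 atm.

P = 7.6 atm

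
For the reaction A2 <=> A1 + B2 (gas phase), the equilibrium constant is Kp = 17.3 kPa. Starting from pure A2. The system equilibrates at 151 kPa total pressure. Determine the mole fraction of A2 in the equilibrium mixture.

Take 1 mol A2 as basis and let X be its fractional conversion, so ξ = X.
Moles: n_A2 = 1 − X; n_A1 = X; n_B2 = X.
n_T = Σnᵢ = 1 + X.
Mole fractions y_i = n_i/n_T; Kp = p_A1 p_B2 / (p_A2) with p_i = y_i·P.
Substituting and setting equal to 17.3 kPa gives a polynomial in X; the root in (0,1) is X = 0.321.
Then n_A2 = 0.679, n_T = 1.32, so y_A2 = 0.514.

y_A2 = 0.514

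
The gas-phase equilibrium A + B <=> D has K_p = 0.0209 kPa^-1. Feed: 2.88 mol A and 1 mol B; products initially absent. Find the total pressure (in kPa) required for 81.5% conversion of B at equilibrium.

Basis: 1 mol B initially; let X = conversion of B. Extent ξ = X.
Species balance: n_A = 2.88 − X; n_B = 1 − X; n_D = X.
n_T = Σnᵢ = 3.88 − X.
K_p = p_D / (p_A p_B) with p_i = (n_i/n_T)·P.
At X = 0.815: the mole-fraction product g(X) = Π y_i^ν_i = 6.539. Since K_p = g(X)·P^{-1}, P = (g/K_p)^(1/1) = (6.539/0.0209)^(1/1) = 313 kPa.

P = 313 kPa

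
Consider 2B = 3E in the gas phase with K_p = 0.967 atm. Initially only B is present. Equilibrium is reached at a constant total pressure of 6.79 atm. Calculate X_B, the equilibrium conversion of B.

Let X = conversion of B (basis 1 mol B); extent of reaction ξ = 0.5X.
Mole table: n_B = 1 − X; n_E = 1.5X.
n_T = Σnᵢ = 1 + 0.5X.
y_i = n_i/n_T, p_i = y_i·P. K_p = p_E^3 / (p_B^2).
Equating to 0.967 atm and solving on 0 < X < 1: X = 0.290.

X = 0.290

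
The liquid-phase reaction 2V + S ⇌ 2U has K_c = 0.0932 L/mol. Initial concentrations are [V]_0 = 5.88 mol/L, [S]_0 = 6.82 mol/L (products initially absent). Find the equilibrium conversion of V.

Let X = conversion of V; extent ξ = 5.88X/2 mol/L.
Concentrations: [V] = 5.88 − 5.88X; [S] = 6.82 − 2.94X; [U] = 5.88X.
K_c = [U]^2 / ([V]^2 [S]).
Setting equal to 0.0932 and solving for X on (0,1) gives X = 0.419.

X = 0.419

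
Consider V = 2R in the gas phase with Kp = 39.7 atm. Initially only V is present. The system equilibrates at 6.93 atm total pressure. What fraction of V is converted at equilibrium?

X = 0.767

Basis: 1 mol V initially; let X = conversion of V. Extent ξ = X.
Moles: n_V = 1 − X; n_R = 2X.
Total moles n_T = 1 + X.
y_i = n_i/n_T, p_i = y_i·P. Kp = p_R^2 / (p_V).
Substituting and setting equal to 39.7 atm gives a polynomial in X; the root in (0,1) is X = 0.767.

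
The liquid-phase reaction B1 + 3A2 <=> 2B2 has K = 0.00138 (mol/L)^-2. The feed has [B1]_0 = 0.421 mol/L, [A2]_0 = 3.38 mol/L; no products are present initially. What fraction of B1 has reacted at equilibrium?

X = 0.150

Let X = conversion of B1; extent ξ = 0.421·X mol/L.
Concentrations: [B1] = 0.421 − 0.421X; [A2] = 3.38 − 1.26X; [B2] = 0.842X.
K = [B2]^2 / ([B1] [A2]^3).
Setting equal to 0.00138 and solving for X on (0,1) gives X = 0.150.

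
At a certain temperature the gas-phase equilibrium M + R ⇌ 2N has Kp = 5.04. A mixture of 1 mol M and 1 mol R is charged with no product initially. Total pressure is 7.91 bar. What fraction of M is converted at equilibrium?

X = 0.529

Basis: 1 mol M initially; let X = conversion of M. Extent ξ = X.
Moles: n_M = 1 − X; n_R = 1 − X; n_N = 2X.
Since Δν = 0, n_T = 2 throughout.
With p_i = (n_i/n_T)P, Kp = p_N^2 / (p_M p_R).
Setting this equal to 5.04 and taking the physical root (0 < X < 1) gives X = 0.529.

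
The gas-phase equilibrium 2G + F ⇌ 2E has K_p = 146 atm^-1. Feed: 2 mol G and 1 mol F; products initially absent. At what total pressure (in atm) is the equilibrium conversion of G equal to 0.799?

P = 1.19 atm

Basis: 2 mol G initially; let X = conversion of G. Extent ξ = X.
Mole table: n_G = 2 − 2X; n_F = 1 − X; n_E = 2X.
Summing: n_T = 3 − X.
K_p = p_E^2 / (p_G^2 p_F) with p_i = (n_i/n_T)·P.
At X = 0.799: the mole-fraction product g(X) = Π y_i^ν_i = 173. Since K_p = g(X)·P^{-1}, P = (g/K_p)^(1/1) = (173/146)^(1/1) = 1.19 atm.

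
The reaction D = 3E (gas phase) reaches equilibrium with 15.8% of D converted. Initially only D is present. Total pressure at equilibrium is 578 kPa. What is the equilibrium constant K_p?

K_p = 2.44e+04 kPa^2

Let X = conversion of D (basis 1 mol D); extent of reaction ξ = X.
Moles: n_D = 1 − X; n_E = 3X.
Total moles n_T = 1 + 2X.
At X = 0.158: n_D = 0.842, n_E = 0.474, n_T = 1.32.
p_i = (n_i/n_T)·P. K_p = p_E^3 / (p_D) = 2.44e+04 kPa^2.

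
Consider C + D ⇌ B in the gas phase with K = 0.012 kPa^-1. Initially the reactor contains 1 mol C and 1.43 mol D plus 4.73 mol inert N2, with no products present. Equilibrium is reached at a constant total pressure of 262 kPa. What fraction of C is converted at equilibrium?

Take 1 mol C as basis and let X be its fractional conversion, so ξ = X.
Moles: n_C = 1 − X; n_D = 1.43 − X; n_B = X; n_I = 4.73 (inert).
Summing: n_T = 7.16 − X.
y_i = n_i/n_T, p_i = y_i·P. K = p_B / (p_C p_D).
This yields a degree-2 equation in X; solving on (0,1), X = 0.335.

X = 0.335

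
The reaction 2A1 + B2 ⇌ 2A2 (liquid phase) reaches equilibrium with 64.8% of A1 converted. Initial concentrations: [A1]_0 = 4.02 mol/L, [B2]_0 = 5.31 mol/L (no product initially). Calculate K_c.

K_c = 0.846 L/mol

Let X = conversion of A1.
Concentrations: [A1] = 4.02 − 4.02X; [B2] = 5.31 − 2.01X; [A2] = 4.02X.
At X = 0.648: [A1] = 1.42, [B2] = 4.01, [A2] = 2.6.
K_c = [A2]^2 / ([A1]^2 [B2]) = 0.846 L/mol.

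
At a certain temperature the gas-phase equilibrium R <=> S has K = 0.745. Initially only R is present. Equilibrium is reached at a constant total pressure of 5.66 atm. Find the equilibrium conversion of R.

X = 0.427

Take 1 mol R as basis and let X be its fractional conversion, so ξ = X.
Moles: n_R = 1 − X; n_S = X.
Total moles n_T = 1 (Δν = 0, constant).
y_i = n_i/n_T, p_i = y_i·P. K = p_S / (p_R).
Setting this equal to 0.745 and taking the physical root (0 < X < 1) gives X = 0.427.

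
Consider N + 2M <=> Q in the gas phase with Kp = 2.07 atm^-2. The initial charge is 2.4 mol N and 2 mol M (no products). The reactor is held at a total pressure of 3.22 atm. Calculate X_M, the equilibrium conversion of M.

Take 2 mol M as basis and let X be its fractional conversion, so ξ = X.
Species balance: n_N = 2.4 − X; n_M = 2 − 2X; n_Q = X.
Total moles n_T = 4.4 − 2X.
Mole fractions y_i = n_i/n_T; Kp = p_Q / (p_N p_M^2) with p_i = y_i·P.
Equating to 2.07 atm^-2 and solving on 0 < X < 1: X = 0.787.

X = 0.787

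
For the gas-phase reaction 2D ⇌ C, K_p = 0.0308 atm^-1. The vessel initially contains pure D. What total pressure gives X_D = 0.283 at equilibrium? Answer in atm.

P = 7.67 atm

Take 1 mol D as basis and let X be its fractional conversion, so ξ = 0.5X.
Moles: n_D = 1 − X; n_C = 0.5X.
Total moles n_T = 1 − 0.5X.
K_p = p_C / (p_D^2) with p_i = (n_i/n_T)·P.
At X = 0.283: the mole-fraction product g(X) = Π y_i^ν_i = 0.2363. Since K_p = g(X)·P^{-1}, P = (g/K_p)^(1/1) = (0.2363/0.0308)^(1/1) = 7.67 atm.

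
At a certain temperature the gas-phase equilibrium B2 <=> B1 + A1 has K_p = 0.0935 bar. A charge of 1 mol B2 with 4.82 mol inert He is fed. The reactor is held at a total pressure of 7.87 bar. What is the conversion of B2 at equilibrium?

X = 0.235

Let X = conversion of B2 (basis 1 mol B2); extent of reaction ξ = X.
Species balance: n_B2 = 1 − X; n_B1 = X; n_A1 = X; n_I = 4.82 (inert).
Total moles n_T = 5.82 + X.
y_i = n_i/n_T, p_i = y_i·P. K_p = p_B1 p_A1 / (p_B2).
This yields a degree-2 equation in X; solving on (0,1), X = 0.235.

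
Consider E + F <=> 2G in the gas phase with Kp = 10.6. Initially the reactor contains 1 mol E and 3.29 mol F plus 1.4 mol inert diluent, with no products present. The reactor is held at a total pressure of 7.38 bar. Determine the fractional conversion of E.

X = 0.879

Let X = conversion of E (basis 1 mol E); extent of reaction ξ = X.
Mole table: n_E = 1 − X; n_F = 3.29 − X; n_G = 2X; n_I = 1.4 (inert).
Since Δν = 0, n_T = 5.69 throughout.
With p_i = (n_i/n_T)P, Kp = p_G^2 / (p_E p_F).
This yields a degree-2 equation in X; solving on (0,1), X = 0.879.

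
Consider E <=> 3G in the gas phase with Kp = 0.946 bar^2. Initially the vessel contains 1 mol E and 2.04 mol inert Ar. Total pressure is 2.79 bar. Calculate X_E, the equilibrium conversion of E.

X = 0.345

Take 1 mol E as basis and let X be its fractional conversion, so ξ = X.
Species balance: n_E = 1 − X; n_G = 3X; n_I = 2.04 (inert).
Summing: n_T = 3.04 + 2X.
Mole fractions y_i = n_i/n_T; Kp = p_G^3 / (p_E) with p_i = y_i·P.
Equating to 0.946 bar^2 and solving on 0 < X < 1: X = 0.345.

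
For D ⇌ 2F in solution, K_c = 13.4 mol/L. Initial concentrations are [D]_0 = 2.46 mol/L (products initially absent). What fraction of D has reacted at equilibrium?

Let X = conversion of D; extent ξ = 2.46·X mol/L.
Concentrations: [D] = 2.46 − 2.46X; [F] = 4.92X.
K_c = [F]^2 / ([D]).
Equating to 13.4 mol/L: the physical root is X = 0.670.

X = 0.670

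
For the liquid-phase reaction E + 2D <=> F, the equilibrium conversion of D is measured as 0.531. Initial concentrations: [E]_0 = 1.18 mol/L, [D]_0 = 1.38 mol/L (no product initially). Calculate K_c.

Let X = conversion of D.
Concentrations: [E] = 1.18 − 0.69X; [D] = 1.38 − 1.38X; [F] = 0.69X.
At X = 0.531: [E] = 0.814, [D] = 0.647, [F] = 0.366.
K_c = [F] / ([E] [D]^2) = 1.08 (mol/L)^-2.

K_c = 1.08 (mol/L)^-2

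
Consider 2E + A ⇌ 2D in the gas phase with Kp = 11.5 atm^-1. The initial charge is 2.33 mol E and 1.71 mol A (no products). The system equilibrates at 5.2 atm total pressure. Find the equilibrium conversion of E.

Basis: 2.33 mol E initially; let X = conversion of E. Extent ξ = 1.17X.
Moles: n_E = 2.33 − 2.33X; n_A = 1.71 − 1.17X; n_D = 2.33X.
n_T = Σnᵢ = 4.04 − 1.17X.
y_i = n_i/n_T, p_i = y_i·P. Kp = p_D^2 / (p_E^2 p_A).
This yields a degree-3 equation in X; solving on (0,1), X = 0.795.

X = 0.795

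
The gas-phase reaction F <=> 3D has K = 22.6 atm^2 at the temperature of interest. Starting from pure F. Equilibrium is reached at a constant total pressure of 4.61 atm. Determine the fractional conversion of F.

X = 0.426

Take 1 mol F as basis and let X be its fractional conversion, so ξ = X.
Species balance: n_F = 1 − X; n_D = 3X.
Total moles n_T = 1 + 2X.
With p_i = (n_i/n_T)P, K = p_D^3 / (p_F).
Setting this equal to 22.6 atm^2 and taking the physical root (0 < X < 1) gives X = 0.426.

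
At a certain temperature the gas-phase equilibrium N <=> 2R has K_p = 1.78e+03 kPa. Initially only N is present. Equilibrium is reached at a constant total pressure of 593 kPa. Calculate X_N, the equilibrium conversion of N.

X = 0.655

Take 1 mol N as basis and let X be its fractional conversion, so ξ = X.
At extent ξ: n_N = 1 − X; n_R = 2X.
Total moles n_T = 1 + X.
y_i = n_i/n_T, p_i = y_i·P. K_p = p_R^2 / (p_N).
Equating to 1.78e+03 kPa and solving on 0 < X < 1: X = 0.655.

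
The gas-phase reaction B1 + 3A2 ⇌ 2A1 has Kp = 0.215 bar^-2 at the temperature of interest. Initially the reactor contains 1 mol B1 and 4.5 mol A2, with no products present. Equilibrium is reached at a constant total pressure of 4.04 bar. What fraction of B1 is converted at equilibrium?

Take 1 mol B1 as basis and let X be its fractional conversion, so ξ = X.
Species balance: n_B1 = 1 − X; n_A2 = 4.5 − 3X; n_A1 = 2X.
Summing: n_T = 5.5 − 2X.
y_i = n_i/n_T, p_i = y_i·P. Kp = p_A1^2 / (p_B1 p_A2^3).
Setting this equal to 0.215 bar^-2 and taking the physical root (0 < X < 1) gives X = 0.604.

X = 0.604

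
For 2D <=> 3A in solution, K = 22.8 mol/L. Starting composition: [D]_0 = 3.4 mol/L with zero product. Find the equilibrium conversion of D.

X = 0.638

Let X = conversion of D; extent ξ = 3.4X/2 mol/L.
Concentrations: [D] = 3.4 − 3.4X; [A] = 5.1X.
K = [A]^3 / ([D]^2).
Equating to 22.8 mol/L: the physical root is X = 0.638.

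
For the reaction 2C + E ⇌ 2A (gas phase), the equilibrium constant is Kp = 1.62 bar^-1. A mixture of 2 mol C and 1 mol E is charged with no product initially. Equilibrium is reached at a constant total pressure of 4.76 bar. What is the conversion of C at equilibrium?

Let X = conversion of C (basis 2 mol C); extent of reaction ξ = X.
At extent ξ: n_C = 2 − 2X; n_E = 1 − X; n_A = 2X.
Summing: n_T = 3 − X.
With p_i = (n_i/n_T)P, Kp = p_A^2 / (p_C^2 p_E).
Setting this equal to 1.62 bar^-1 and taking the physical root (0 < X < 1) gives X = 0.545.

X = 0.545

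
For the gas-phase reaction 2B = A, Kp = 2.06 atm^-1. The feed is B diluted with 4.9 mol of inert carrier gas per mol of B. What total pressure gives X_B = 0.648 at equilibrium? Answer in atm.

P = 7.08 atm

Basis: 1 mol B initially; let X = conversion of B. Extent ξ = 0.5X.
Species balance: n_B = 1 − X; n_A = 0.5X; n_I = 4.9 (inert).
Total moles n_T = 5.9 − 0.5X.
Kp = p_A / (p_B^2) with p_i = (n_i/n_T)·P.
At X = 0.648: the mole-fraction product g(X) = Π y_i^ν_i = 14.58. Since Kp = g(X)·P^{-1}, P = (g/Kp)^(1/1) = (14.58/2.06)^(1/1) = 7.08 atm.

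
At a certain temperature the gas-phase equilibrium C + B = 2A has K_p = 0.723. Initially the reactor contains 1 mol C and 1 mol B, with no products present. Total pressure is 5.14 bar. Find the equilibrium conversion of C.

Basis: 1 mol C initially; let X = conversion of C. Extent ξ = X.
Mole table: n_C = 1 − X; n_B = 1 − X; n_A = 2X.
n_T stays at 2 (no change in mole number).
Mole fractions y_i = n_i/n_T; K_p = p_A^2 / (p_C p_B) with p_i = y_i·P.
Equating to 0.723 and solving on 0 < X < 1: X = 0.298.

X = 0.298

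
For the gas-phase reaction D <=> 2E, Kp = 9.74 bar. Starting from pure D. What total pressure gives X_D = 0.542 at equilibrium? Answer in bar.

P = 5.85 bar

Basis: 1 mol D initially; let X = conversion of D. Extent ξ = X.
Species balance: n_D = 1 − X; n_E = 2X.
n_T = Σnᵢ = 1 + X.
Kp = p_E^2 / (p_D) with p_i = (n_i/n_T)·P.
At X = 0.542: the mole-fraction product g(X) = Π y_i^ν_i = 1.664. Since Kp = g(X)·P^{1}, P = (Kp/g)^(1/1) = (9.74/1.664)^(1/1) = 5.85 bar.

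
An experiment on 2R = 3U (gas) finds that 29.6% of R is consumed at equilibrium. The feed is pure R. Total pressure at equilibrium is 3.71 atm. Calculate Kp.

Let X = conversion of R (basis 1 mol R); extent of reaction ξ = 0.5X.
Moles: n_R = 1 − X; n_U = 1.5X.
Summing: n_T = 1 + 0.5X.
At X = 0.296: n_R = 0.704, n_U = 0.444, n_T = 1.15.
p_i = (n_i/n_T)·P. Kp = p_U^3 / (p_R^2) = 0.571 atm.

Kp = 0.571 atm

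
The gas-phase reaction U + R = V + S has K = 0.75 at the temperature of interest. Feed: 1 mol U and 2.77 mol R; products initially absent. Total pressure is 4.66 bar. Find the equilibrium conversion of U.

X = 0.692

Basis: 1 mol U initially; let X = conversion of U. Extent ξ = X.
Mole table: n_U = 1 − X; n_R = 2.77 − X; n_V = X; n_S = X.
Total moles n_T = 3.77 (Δν = 0, constant).
Mole fractions y_i = n_i/n_T; K = p_V p_S / (p_U p_R) with p_i = y_i·P.
This yields a degree-2 equation in X; solving on (0,1), X = 0.692.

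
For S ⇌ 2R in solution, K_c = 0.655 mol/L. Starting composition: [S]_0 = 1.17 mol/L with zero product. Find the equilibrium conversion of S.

X = 0.311

Let X = conversion of S; extent ξ = 1.17·X mol/L.
Concentrations: [S] = 1.17 − 1.17X; [R] = 2.34X.
K_c = [R]^2 / ([S]).
Equating to 0.655 mol/L: the physical root is X = 0.311.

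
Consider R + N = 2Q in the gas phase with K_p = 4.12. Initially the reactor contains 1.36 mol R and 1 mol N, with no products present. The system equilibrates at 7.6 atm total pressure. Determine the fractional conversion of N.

Let X = conversion of N (basis 1 mol N); extent of reaction ξ = X.
At extent ξ: n_R = 1.36 − X; n_N = 1 − X; n_Q = 2X.
Since Δν = 0, n_T = 2.36 throughout.
Mole fractions y_i = n_i/n_T; K_p = p_Q^2 / (p_R p_N) with p_i = y_i·P.
Equating to 4.12 and solving on 0 < X < 1: X = 0.580.

X = 0.580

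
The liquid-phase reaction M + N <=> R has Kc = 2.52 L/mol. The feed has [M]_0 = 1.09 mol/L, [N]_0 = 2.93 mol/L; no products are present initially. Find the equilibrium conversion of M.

X = 0.836

Let X = conversion of M; extent ξ = 1.09·X mol/L.
Concentrations: [M] = 1.09 − 1.09X; [N] = 2.93 − 1.09X; [R] = 1.09X.
Kc = [R] / ([M] [N]).
Solving Kc = 2.52 for X ∈ (0,1): X = 0.836.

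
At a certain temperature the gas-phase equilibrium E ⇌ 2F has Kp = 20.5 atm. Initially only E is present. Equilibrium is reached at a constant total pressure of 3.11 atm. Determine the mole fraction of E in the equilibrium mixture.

y_E = 0.118

Take 1 mol E as basis and let X be its fractional conversion, so ξ = X.
Mole table: n_E = 1 − X; n_F = 2X.
Summing: n_T = 1 + X.
y_i = n_i/n_T, p_i = y_i·P. Kp = p_F^2 / (p_E).
Substituting and setting equal to 20.5 atm gives a polynomial in X; the root in (0,1) is X = 0.789.
Then n_E = 0.211, n_T = 1.79, so y_E = 0.118.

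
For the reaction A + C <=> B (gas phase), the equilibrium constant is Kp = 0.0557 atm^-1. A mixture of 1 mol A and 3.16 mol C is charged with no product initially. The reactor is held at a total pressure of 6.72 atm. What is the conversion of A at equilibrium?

Let X = conversion of A (basis 1 mol A); extent of reaction ξ = X.
Species balance: n_A = 1 − X; n_C = 3.16 − X; n_B = X.
Summing: n_T = 4.16 − X.
With p_i = (n_i/n_T)P, Kp = p_B / (p_A p_C).
Substituting and setting equal to 0.0557 atm^-1 gives a polynomial in X; the root in (0,1) is X = 0.218.

X = 0.218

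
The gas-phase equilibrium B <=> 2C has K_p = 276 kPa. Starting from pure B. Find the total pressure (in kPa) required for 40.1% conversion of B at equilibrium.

P = 360 kPa

Take 1 mol B as basis and let X be its fractional conversion, so ξ = X.
At extent ξ: n_B = 1 − X; n_C = 2X.
n_T = Σnᵢ = 1 + X.
K_p = p_C^2 / (p_B) with p_i = (n_i/n_T)·P.
At X = 0.401: the mole-fraction product g(X) = Π y_i^ν_i = 0.7664. Since K_p = g(X)·P^{1}, P = (K_p/g)^(1/1) = (276/0.7664)^(1/1) = 360 kPa.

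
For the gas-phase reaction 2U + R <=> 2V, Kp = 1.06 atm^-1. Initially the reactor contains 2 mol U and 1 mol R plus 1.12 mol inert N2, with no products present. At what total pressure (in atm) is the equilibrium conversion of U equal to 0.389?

P = 2.34 atm

Basis: 2 mol U initially; let X = conversion of U. Extent ξ = X.
Moles: n_U = 2 − 2X; n_R = 1 − X; n_V = 2X; n_I = 1.12 (inert).
Summing: n_T = 4.12 − X.
Kp = p_V^2 / (p_U^2 p_R) with p_i = (n_i/n_T)·P.
At X = 0.389: the mole-fraction product g(X) = Π y_i^ν_i = 2.475. Since Kp = g(X)·P^{-1}, P = (g/Kp)^(1/1) = (2.475/1.06)^(1/1) = 2.34 atm.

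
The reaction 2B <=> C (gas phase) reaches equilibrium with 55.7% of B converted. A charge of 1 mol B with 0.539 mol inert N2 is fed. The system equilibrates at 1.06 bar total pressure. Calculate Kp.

Kp = 1.69 bar^-1

Basis: 1 mol B initially; let X = conversion of B. Extent ξ = 0.5X.
Moles: n_B = 1 − X; n_C = 0.5X; n_I = 0.539 (inert).
n_T = Σnᵢ = 1.54 − 0.5X.
At X = 0.557: n_B = 0.443, n_C = 0.279, n_T = 1.26.
p_i = (n_i/n_T)·P. Kp = p_C / (p_B^2) = 1.69 bar^-1.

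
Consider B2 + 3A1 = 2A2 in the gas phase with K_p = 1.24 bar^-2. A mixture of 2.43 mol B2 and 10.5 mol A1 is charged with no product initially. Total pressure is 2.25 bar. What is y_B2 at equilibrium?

y_B2 = 0.085

Let X = conversion of B2 (basis 2.43 mol B2); extent of reaction ξ = 2.43X.
At extent ξ: n_B2 = 2.43 − 2.43X; n_A1 = 10.5 − 7.29X; n_A2 = 4.86X.
n_T = Σnᵢ = 12.9 − 4.86X.
With p_i = (n_i/n_T)P, K_p = p_A2^2 / (p_B2 p_A1^3).
Substituting and setting equal to 1.24 bar^-2 gives a polynomial in X; the root in (0,1) is X = 0.658.
Then n_B2 = 0.831, n_T = 9.73, so y_B2 = 0.085.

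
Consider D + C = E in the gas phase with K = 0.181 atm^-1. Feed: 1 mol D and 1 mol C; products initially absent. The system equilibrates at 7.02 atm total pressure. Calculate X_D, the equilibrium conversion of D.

X = 0.336

Let X = conversion of D (basis 1 mol D); extent of reaction ξ = X.
Moles: n_D = 1 − X; n_C = 1 − X; n_E = X.
Summing: n_T = 2 − X.
With p_i = (n_i/n_T)P, K = p_E / (p_D p_C).
Setting this equal to 0.181 atm^-1 and taking the physical root (0 < X < 1) gives X = 0.336.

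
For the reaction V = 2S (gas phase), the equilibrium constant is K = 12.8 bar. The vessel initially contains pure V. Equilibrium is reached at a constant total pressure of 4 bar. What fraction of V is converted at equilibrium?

Let X = conversion of V (basis 1 mol V); extent of reaction ξ = X.
Moles: n_V = 1 − X; n_S = 2X.
n_T = Σnᵢ = 1 + X.
With p_i = (n_i/n_T)P, K = p_S^2 / (p_V).
Setting this equal to 12.8 bar and taking the physical root (0 < X < 1) gives X = 0.667.

X = 0.667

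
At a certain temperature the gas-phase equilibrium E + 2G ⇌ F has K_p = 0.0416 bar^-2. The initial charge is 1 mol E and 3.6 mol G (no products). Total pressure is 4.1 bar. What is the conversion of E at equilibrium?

Let X = conversion of E (basis 1 mol E); extent of reaction ξ = X.
At extent ξ: n_E = 1 − X; n_G = 3.6 − 2X; n_F = X.
Summing: n_T = 4.6 − 2X.
y_i = n_i/n_T, p_i = y_i·P. K_p = p_F / (p_E p_G^2).
Setting this equal to 0.0416 bar^-2 and taking the physical root (0 < X < 1) gives X = 0.283.

X = 0.283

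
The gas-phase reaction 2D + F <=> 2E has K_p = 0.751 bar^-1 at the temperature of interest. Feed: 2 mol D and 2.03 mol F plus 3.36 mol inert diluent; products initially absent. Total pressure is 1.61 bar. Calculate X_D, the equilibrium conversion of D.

X = 0.349

Basis: 2 mol D initially; let X = conversion of D. Extent ξ = X.
Species balance: n_D = 2 − 2X; n_F = 2.03 − X; n_E = 2X; n_I = 3.36 (inert).
n_T = Σnᵢ = 7.39 − X.
With p_i = (n_i/n_T)P, K_p = p_E^2 / (p_D^2 p_F).
Equating to 0.751 bar^-1 and solving on 0 < X < 1: X = 0.349.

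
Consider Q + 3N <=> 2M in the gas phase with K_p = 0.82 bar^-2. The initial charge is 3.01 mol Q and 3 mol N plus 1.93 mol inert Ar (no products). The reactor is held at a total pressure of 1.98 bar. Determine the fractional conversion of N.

X = 0.442

Basis: 3 mol N initially; let X = conversion of N. Extent ξ = X.
At extent ξ: n_Q = 3.01 − X; n_N = 3 − 3X; n_M = 2X; n_I = 1.93 (inert).
n_T = Σnᵢ = 7.94 − 2X.
Mole fractions y_i = n_i/n_T; K_p = p_M^2 / (p_Q p_N^3) with p_i = y_i·P.
Setting this equal to 0.82 bar^-2 and taking the physical root (0 < X < 1) gives X = 0.442.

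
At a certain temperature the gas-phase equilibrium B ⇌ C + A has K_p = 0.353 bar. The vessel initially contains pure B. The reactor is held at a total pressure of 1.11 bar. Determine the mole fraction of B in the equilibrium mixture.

Let X = conversion of B (basis 1 mol B); extent of reaction ξ = X.
Mole table: n_B = 1 − X; n_C = X; n_A = X.
Total moles n_T = 1 + X.
y_i = n_i/n_T, p_i = y_i·P. K_p = p_C p_A / (p_B).
This yields a degree-2 equation in X; solving on (0,1), X = 0.491.
Then n_B = 0.509, n_T = 1.49, so y_B = 0.341.

y_B = 0.341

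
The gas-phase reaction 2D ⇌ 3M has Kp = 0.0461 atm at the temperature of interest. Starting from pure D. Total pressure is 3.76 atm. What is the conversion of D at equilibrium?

X = 0.142

Let X = conversion of D (basis 1 mol D); extent of reaction ξ = 0.5X.
Mole table: n_D = 1 − X; n_M = 1.5X.
Summing: n_T = 1 + 0.5X.
With p_i = (n_i/n_T)P, Kp = p_M^3 / (p_D^2).
Substituting and setting equal to 0.0461 atm gives a polynomial in X; the root in (0,1) is X = 0.142.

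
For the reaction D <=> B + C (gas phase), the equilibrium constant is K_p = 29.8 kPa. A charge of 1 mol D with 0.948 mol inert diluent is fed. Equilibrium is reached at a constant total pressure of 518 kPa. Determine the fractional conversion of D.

X = 0.301

Basis: 1 mol D initially; let X = conversion of D. Extent ξ = X.
At extent ξ: n_D = 1 − X; n_B = X; n_C = X; n_I = 0.948 (inert).
n_T = Σnᵢ = 1.95 + X.
With p_i = (n_i/n_T)P, K_p = p_B p_C / (p_D).
Equating to 29.8 kPa and solving on 0 < X < 1: X = 0.301.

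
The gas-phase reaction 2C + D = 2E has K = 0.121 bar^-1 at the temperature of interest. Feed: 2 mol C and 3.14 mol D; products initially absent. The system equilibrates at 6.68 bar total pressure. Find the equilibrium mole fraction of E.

Take 2 mol C as basis and let X be its fractional conversion, so ξ = X.
Moles: n_C = 2 − 2X; n_D = 3.14 − X; n_E = 2X.
Total moles n_T = 5.14 − X.
With p_i = (n_i/n_T)P, K = p_E^2 / (p_C^2 p_D).
This yields a degree-3 equation in X; solving on (0,1), X = 0.406.
Then n_E = 0.812, n_T = 4.73, so y_E = 0.171.

y_E = 0.171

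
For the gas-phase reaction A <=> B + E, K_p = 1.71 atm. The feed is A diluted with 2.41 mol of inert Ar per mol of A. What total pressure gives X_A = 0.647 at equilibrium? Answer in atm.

P = 5.85 atm

Let X = conversion of A (basis 1 mol A); extent of reaction ξ = X.
Species balance: n_A = 1 − X; n_B = X; n_E = X; n_I = 2.41 (inert).
n_T = Σnᵢ = 3.41 + X.
K_p = p_B p_E / (p_A) with p_i = (n_i/n_T)·P.
At X = 0.647: the mole-fraction product g(X) = Π y_i^ν_i = 0.2923. Since K_p = g(X)·P^{1}, P = (K_p/g)^(1/1) = (1.71/0.2923)^(1/1) = 5.85 atm.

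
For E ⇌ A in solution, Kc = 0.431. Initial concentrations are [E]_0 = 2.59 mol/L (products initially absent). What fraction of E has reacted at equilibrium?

X = 0.301

Let X = conversion of E; extent ξ = 2.59·X mol/L.
Concentrations: [E] = 2.59 − 2.59X; [A] = 2.59X.
Kc = [A] / ([E]).
Equating to 0.431: the physical root is X = 0.301.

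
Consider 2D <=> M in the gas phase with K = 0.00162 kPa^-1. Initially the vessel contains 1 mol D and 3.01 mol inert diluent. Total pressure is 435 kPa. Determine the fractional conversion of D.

Take 1 mol D as basis and let X be its fractional conversion, so ξ = 0.5X.
Species balance: n_D = 1 − X; n_M = 0.5X; n_I = 3.01 (inert).
Total moles n_T = 4.01 − 0.5X.
Mole fractions y_i = n_i/n_T; K = p_M / (p_D^2) with p_i = y_i·P.
Substituting and setting equal to 0.00162 kPa^-1 gives a polynomial in X; the root in (0,1) is X = 0.220.

X = 0.220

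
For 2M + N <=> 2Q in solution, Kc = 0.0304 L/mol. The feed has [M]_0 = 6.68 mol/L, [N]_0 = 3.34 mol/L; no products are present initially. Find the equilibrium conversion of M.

Let X = conversion of M; extent ξ = 6.68X/2 mol/L.
Concentrations: [M] = 6.68 − 6.68X; [N] = 3.34 − 3.34X; [Q] = 6.68X.
Kc = [Q]^2 / ([M]^2 [N]).
Solving Kc = 0.0304 for X ∈ (0,1): X = 0.220.

X = 0.220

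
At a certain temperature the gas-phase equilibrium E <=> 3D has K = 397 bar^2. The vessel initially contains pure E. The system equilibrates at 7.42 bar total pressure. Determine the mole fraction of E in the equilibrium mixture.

y_E = 0.101

Basis: 1 mol E initially; let X = conversion of E. Extent ξ = X.
At extent ξ: n_E = 1 − X; n_D = 3X.
Summing: n_T = 1 + 2X.
y_i = n_i/n_T, p_i = y_i·P. K = p_D^3 / (p_E).
Equating to 397 bar^2 and solving on 0 < X < 1: X = 0.748.
Then n_E = 0.252, n_T = 2.5, so y_E = 0.101.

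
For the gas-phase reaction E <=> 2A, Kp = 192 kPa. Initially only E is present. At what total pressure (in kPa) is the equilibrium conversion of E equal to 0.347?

P = 351 kPa

Let X = conversion of E (basis 1 mol E); extent of reaction ξ = X.
Species balance: n_E = 1 − X; n_A = 2X.
Total moles n_T = 1 + X.
Kp = p_A^2 / (p_E) with p_i = (n_i/n_T)·P.
At X = 0.347: the mole-fraction product g(X) = Π y_i^ν_i = 0.5476. Since Kp = g(X)·P^{1}, P = (Kp/g)^(1/1) = (192/0.5476)^(1/1) = 351 kPa.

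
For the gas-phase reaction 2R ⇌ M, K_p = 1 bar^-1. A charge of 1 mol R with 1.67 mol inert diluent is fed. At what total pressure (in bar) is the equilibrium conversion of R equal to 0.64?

P = 5.8 bar

Take 1 mol R as basis and let X be its fractional conversion, so ξ = 0.5X.
Moles: n_R = 1 − X; n_M = 0.5X; n_I = 1.67 (inert).
n_T = Σnᵢ = 2.67 − 0.5X.
K_p = p_M / (p_R^2) with p_i = (n_i/n_T)·P.
At X = 0.64: the mole-fraction product g(X) = Π y_i^ν_i = 5.802. Since K_p = g(X)·P^{-1}, P = (g/K_p)^(1/1) = (5.802/1)^(1/1) = 5.8 bar.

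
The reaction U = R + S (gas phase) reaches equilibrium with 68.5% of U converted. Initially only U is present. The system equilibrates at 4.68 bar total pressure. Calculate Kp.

Basis: 1 mol U initially; let X = conversion of U. Extent ξ = X.
Mole table: n_U = 1 − X; n_R = X; n_S = X.
Summing: n_T = 1 + X.
At X = 0.685: n_U = 0.315, n_R = 0.685, n_S = 0.685, n_T = 1.69.
p_i = (n_i/n_T)·P. Kp = p_R p_S / (p_U) = 4.14 bar.

Kp = 4.14 bar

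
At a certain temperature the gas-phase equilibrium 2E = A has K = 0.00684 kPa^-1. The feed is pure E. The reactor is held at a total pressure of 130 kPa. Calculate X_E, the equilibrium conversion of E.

X = 0.532

Let X = conversion of E (basis 1 mol E); extent of reaction ξ = 0.5X.
Species balance: n_E = 1 − X; n_A = 0.5X.
Summing: n_T = 1 − 0.5X.
y_i = n_i/n_T, p_i = y_i·P. K = p_A / (p_E^2).
This yields a degree-2 equation in X; solving on (0,1), X = 0.532.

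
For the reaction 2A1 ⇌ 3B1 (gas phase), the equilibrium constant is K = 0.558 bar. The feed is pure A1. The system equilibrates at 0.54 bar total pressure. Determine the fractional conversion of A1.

X = 0.472

Take 1 mol A1 as basis and let X be its fractional conversion, so ξ = 0.5X.
Moles: n_A1 = 1 − X; n_B1 = 1.5X.
n_T = Σnᵢ = 1 + 0.5X.
Mole fractions y_i = n_i/n_T; K = p_B1^3 / (p_A1^2) with p_i = y_i·P.
Setting this equal to 0.558 bar and taking the physical root (0 < X < 1) gives X = 0.472.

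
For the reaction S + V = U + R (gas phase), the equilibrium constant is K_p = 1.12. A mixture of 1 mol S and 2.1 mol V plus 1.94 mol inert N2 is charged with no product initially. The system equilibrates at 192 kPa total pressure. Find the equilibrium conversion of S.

X = 0.694

Let X = conversion of S (basis 1 mol S); extent of reaction ξ = X.
At extent ξ: n_S = 1 − X; n_V = 2.1 − X; n_U = X; n_R = X; n_I = 1.94 (inert).
n_T stays at 5.04 (no change in mole number).
Mole fractions y_i = n_i/n_T; K_p = p_U p_R / (p_S p_V) with p_i = y_i·P.
Setting this equal to 1.12 and taking the physical root (0 < X < 1) gives X = 0.694.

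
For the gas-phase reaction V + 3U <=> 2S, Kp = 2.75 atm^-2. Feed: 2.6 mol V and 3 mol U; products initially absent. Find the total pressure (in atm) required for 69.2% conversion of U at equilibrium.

P = 2.87 atm

Basis: 3 mol U initially; let X = conversion of U. Extent ξ = X.
Species balance: n_V = 2.6 − X; n_U = 3 − 3X; n_S = 2X.
n_T = Σnᵢ = 5.6 − 2X.
Kp = p_S^2 / (p_V p_U^3) with p_i = (n_i/n_T)·P.
At X = 0.692: the mole-fraction product g(X) = Π y_i^ν_i = 22.62. Since Kp = g(X)·P^{-2}, P = (g/Kp)^(1/2) = (22.62/2.75)^(1/2) = 2.87 atm.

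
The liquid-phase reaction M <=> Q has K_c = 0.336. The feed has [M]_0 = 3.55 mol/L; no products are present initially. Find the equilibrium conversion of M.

Let X = conversion of M; extent ξ = 3.55·X mol/L.
Concentrations: [M] = 3.55 − 3.55X; [Q] = 3.55X.
K_c = [Q] / ([M]).
Equating to 0.336: the physical root is X = 0.251.

X = 0.251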